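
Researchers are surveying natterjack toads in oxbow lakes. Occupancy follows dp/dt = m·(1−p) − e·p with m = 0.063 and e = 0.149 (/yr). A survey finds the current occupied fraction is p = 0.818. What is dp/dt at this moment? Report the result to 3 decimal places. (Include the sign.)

Colonization term: m·(1−p) = 0.063×0.1820 = 0.01147.
Extinction term: e·p = 0.12188.
dp/dt = 0.01147 − 0.12188 = -0.11042.

-0.110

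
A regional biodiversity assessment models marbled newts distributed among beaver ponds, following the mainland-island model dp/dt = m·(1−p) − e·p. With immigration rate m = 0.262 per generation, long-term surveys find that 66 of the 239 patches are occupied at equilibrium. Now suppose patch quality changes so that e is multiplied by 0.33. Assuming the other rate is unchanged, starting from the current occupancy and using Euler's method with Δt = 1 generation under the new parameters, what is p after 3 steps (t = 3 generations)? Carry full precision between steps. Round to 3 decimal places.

0.501

Observed p* = 66/239 = 0.27615.
Balance m(1−p*) = e·p* gives e = m(1−p*)/p* = 0.262×0.72385/0.27615 = 0.68676.
Starting from p₀ = 0.27615; update p ← p + (dp/dt)·Δt with the new parameters.
t = 1: p = 0.27615 + (+0.12706) = 0.40322
t = 2: p = 0.40322 + (+0.06498) = 0.46819
t = 3: p = 0.46819 + (+0.03323) = 0.50142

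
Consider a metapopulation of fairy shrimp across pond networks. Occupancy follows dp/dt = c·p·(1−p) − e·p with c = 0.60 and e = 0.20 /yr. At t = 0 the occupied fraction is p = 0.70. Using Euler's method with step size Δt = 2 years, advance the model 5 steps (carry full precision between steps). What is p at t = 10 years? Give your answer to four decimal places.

0.6667

Update rule: p ← p + [c·p·(1−p) − e·p]·Δt with Δt = 2.
  1  |  dp/dt·Δt = -0.028000  |  p_1 = 0.672000
  2  |  dp/dt·Δt = -0.004301  |  p_2 = 0.667699
  3  |  dp/dt·Δt = -0.000827  |  p_3 = 0.666872
  4  |  dp/dt·Δt = -0.000164  |  p_4 = 0.666708
  5  |  dp/dt·Δt = -0.000033  |  p_5 = 0.666675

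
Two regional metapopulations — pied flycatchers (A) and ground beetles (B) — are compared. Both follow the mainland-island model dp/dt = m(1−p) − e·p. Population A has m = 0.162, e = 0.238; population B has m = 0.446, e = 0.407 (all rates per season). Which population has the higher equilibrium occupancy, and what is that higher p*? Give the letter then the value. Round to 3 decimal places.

B, 0.523

A: p*_A = m/(m+e) = 0.162/0.4000 = 0.4050.
B: p*_B = 0.446/0.8530 = 0.5229.
B is higher at 0.5229.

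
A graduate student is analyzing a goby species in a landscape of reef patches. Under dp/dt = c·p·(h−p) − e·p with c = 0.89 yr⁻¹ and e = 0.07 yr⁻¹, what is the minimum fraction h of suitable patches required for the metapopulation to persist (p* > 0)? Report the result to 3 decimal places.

p* = h − e/c is positive only when h > e/c.
h_min = e/c = 0.07/0.89 = 0.0787.

0.079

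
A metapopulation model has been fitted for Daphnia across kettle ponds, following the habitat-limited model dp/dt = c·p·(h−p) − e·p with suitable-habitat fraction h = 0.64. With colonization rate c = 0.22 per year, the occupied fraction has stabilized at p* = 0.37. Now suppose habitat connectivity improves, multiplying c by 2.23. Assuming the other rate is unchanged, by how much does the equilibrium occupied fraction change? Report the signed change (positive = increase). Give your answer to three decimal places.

Balance c(h−p*) = e gives e = 0.22×(0.64 − 0.37000) = 0.05940.
New p* = 0.64 − e/c = 0.64 − 0.05940/0.49060 = 0.51892.
Δp* = 0.51892 − 0.37000 = +0.14892.

0.149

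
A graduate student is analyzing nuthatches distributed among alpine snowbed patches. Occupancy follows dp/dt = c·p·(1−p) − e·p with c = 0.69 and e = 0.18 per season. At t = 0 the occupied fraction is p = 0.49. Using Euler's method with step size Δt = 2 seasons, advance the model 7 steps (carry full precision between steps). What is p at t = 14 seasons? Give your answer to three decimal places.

Update rule: p ← p + [c·p·(1−p) − e·p]·Δt with Δt = 2.
p: 0.49000 → 0.65846  (Δp = +0.16846)
p: 0.65846 → 0.73176  (Δp = +0.07330)
p: 0.73176 → 0.73920  (Δp = +0.00744)
p: 0.73920 → 0.73913  (Δp = -0.00007)
p: 0.73913 → 0.73913  (Δp = +0.00000)
p: 0.73913 → 0.73913  (Δp = -0.00000)
p: 0.73913 → 0.73913  (Δp = +0.00000)

0.739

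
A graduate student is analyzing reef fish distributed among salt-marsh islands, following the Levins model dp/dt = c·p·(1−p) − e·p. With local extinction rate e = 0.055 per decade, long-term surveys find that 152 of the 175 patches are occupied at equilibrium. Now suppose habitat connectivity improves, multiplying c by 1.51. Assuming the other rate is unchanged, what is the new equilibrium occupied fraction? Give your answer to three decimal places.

0.913

Observed p* = 152/175 = 0.86857.
Balance c(1−p*) = e gives c = e/(1 − 0.86857) = 0.055/0.13143 = 0.41847.
New p* = 1 − e/c = 1 − 0.05500/0.63189 = 0.91296.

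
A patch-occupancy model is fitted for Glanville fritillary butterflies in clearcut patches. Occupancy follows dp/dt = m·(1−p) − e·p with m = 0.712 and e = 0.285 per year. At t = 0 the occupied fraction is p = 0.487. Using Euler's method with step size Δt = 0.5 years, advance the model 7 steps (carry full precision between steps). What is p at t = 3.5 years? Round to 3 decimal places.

Update rule: p ← p + [m·(1−p) − e·p]·Δt with Δt = 0.5.
step 1: Δp = +0.11323, p = 0.60023
step 2: Δp = +0.05679, p = 0.65702
step 3: Δp = +0.02848, p = 0.68549
step 4: Δp = +0.01428, p = 0.69977
step 5: Δp = +0.00716, p = 0.70694
step 6: Δp = +0.00359, p = 0.71053
step 7: Δp = +0.00180, p = 0.71233

0.712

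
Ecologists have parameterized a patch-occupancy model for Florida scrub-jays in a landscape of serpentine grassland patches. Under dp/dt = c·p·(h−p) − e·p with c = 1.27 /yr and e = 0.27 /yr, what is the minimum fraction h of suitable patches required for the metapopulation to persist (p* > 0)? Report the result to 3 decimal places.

0.213

p* = h − e/c is positive only when h > e/c.
h_min = e/c = 0.27/1.27 = 0.2126.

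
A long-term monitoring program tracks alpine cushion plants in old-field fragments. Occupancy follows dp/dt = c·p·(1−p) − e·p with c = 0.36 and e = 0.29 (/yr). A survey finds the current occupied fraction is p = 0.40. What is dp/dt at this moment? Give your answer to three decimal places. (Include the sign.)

Colonization term: c·p·(1−p) = 0.36×0.40×0.6000 = 0.08640.
Extinction term: e·p = 0.11600.
dp/dt = 0.08640 − 0.11600 = -0.02960.

-0.030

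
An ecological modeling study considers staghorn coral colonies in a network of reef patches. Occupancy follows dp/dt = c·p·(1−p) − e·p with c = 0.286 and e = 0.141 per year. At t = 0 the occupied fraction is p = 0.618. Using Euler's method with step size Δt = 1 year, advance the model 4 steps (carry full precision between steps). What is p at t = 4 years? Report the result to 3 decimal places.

Update rule: p ← p + [c·p·(1−p) − e·p]·Δt with Δt = 1.
step 1: Δp = -0.01962, p = 0.59838
step 2: Δp = -0.01564, p = 0.58274
step 3: Δp = -0.01262, p = 0.57012
step 4: Δp = -0.01029, p = 0.55982

0.560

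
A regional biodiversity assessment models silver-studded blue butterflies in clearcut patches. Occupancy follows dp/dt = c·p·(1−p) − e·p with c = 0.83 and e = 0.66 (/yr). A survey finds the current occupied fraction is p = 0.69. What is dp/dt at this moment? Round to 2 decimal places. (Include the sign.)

-0.28

Colonization term: c·p·(1−p) = 0.83×0.69×0.3100 = 0.17754.
Extinction term: e·p = 0.45540.
dp/dt = 0.17754 − 0.45540 = -0.27786.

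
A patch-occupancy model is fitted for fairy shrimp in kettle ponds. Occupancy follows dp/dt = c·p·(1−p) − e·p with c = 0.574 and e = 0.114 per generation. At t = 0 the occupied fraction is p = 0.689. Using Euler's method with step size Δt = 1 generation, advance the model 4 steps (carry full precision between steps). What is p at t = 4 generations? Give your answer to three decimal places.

0.789

Update rule: p ← p + [c·p·(1−p) − e·p]·Δt with Δt = 1.
step 1: Δp = +0.04445, p = 0.73345
step 2: Δp = +0.02860, p = 0.76205
step 3: Δp = +0.01721, p = 0.77926
step 4: Δp = +0.00990, p = 0.78916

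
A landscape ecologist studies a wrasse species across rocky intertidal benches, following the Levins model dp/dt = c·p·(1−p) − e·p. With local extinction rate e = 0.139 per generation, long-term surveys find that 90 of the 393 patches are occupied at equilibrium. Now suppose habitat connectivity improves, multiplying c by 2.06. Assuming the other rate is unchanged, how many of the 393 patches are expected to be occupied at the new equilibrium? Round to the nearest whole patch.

246

Observed p* = 90/393 = 0.22901.
Balance c(1−p*) = e gives c = e/(1 − 0.22901) = 0.139/0.77099 = 0.18029.
New p* = 1 − e/c = 1 − 0.13900/0.37140 = 0.62574.
Expected occupied = 393 × 0.62574 = 245.92 ≈ 246.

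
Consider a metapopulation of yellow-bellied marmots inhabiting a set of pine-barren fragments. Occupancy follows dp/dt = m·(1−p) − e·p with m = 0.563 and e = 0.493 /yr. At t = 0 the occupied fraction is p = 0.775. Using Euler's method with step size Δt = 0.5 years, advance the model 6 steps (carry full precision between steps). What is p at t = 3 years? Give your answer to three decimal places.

Update rule: p ← p + [m·(1−p) − e·p]·Δt with Δt = 0.5.
step 1: Δp = -0.12770, p = 0.64730
step 2: Δp = -0.06027, p = 0.58703
step 3: Δp = -0.02845, p = 0.55858
step 4: Δp = -0.01343, p = 0.54515
step 5: Δp = -0.00634, p = 0.53881
step 6: Δp = -0.00299, p = 0.53582

0.536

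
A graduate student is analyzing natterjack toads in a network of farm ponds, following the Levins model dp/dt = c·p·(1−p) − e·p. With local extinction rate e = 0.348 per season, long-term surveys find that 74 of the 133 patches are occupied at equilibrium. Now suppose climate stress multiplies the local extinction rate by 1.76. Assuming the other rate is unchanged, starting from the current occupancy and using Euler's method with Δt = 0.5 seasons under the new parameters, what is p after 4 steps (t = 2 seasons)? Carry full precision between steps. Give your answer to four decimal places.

Observed p* = 74/133 = 0.55639.
Balance c(1−p*) = e gives c = e/(1 − 0.55639) = 0.348/0.44361 = 0.78447.
Starting from p₀ = 0.55639; update p ← p + (dp/dt)·Δt with the new parameters.
step 1: Δp = -0.07358, p = 0.48281
step 2: Δp = -0.04991, p = 0.43290
step 3: Δp = -0.03628, p = 0.39662
step 4: Δp = -0.02759, p = 0.36903

0.3690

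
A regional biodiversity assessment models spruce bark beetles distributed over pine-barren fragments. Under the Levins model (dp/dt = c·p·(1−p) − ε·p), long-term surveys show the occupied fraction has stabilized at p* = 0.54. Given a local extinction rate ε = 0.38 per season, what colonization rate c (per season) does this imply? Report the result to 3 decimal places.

At equilibrium c(1−p*) = ε, so c = ε/(1−p*).
c = 0.38/(1 − 0.54) = 0.38/0.4600 = 0.8261.

0.826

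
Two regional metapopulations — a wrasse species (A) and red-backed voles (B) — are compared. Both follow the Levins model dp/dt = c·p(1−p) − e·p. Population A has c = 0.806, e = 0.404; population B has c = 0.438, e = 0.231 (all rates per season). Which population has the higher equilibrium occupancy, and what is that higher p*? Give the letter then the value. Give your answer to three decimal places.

A, 0.499

A: p*_A = 1 − 0.404/0.806 = 0.4988.
B: p*_B = 1 − 0.231/0.438 = 0.4726.
A is higher at 0.4988.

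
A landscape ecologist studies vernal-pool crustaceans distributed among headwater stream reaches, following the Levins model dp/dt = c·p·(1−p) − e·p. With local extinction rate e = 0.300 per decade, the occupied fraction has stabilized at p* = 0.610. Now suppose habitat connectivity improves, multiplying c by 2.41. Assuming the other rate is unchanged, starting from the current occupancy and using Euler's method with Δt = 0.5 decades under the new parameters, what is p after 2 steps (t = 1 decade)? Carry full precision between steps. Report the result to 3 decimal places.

0.807

Balance c(1−p*) = e gives c = e/(1 − 0.61000) = 0.300/0.39000 = 0.76923.
Starting from p₀ = 0.61000; update p ← p + (dp/dt)·Δt with the new parameters.
t = 0.5: p = 0.61000 + (+0.12902) = 0.73901
t = 1: p = 0.73901 + (+0.06793) = 0.80694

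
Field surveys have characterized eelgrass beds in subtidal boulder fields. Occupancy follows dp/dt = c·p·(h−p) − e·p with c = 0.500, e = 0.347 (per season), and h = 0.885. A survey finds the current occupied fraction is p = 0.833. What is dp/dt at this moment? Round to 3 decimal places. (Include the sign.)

Colonization term: c·p·(h−p) = 0.500×0.833×0.0520 = 0.02166.
Extinction term: e·p = 0.28905.
dp/dt = 0.02166 − 0.28905 = -0.26739.

-0.267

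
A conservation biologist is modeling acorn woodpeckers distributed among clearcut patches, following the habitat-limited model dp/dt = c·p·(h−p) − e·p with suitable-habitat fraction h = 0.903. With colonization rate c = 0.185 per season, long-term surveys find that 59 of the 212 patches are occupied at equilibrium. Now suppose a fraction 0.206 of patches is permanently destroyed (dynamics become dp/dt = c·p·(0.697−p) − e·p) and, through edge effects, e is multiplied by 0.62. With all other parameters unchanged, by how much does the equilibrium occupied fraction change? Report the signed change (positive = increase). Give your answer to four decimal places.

0.0314

Observed p* = 59/212 = 0.27830.
Balance c(h−p*) = e gives e = 0.185×(0.903 − 0.27830) = 0.11557.
New p* = 0.697 − e/c = 0.697 − 0.07165/0.18500 = 0.30970.
Δp* = 0.30970 − 0.27830 = +0.03140.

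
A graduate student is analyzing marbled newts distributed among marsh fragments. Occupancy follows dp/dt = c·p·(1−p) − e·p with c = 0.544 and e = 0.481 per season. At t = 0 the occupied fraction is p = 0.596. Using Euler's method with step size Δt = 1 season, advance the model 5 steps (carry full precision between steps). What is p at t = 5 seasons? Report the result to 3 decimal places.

Update rule: p ← p + [c·p·(1−p) − e·p]·Δt with Δt = 1.
t = 1: p = 0.59600 + (-0.15569) = 0.44031
t = 2: p = 0.44031 + (-0.07773) = 0.36258
t = 3: p = 0.36258 + (-0.04867) = 0.31391
t = 4: p = 0.31391 + (-0.03383) = 0.28008
t = 5: p = 0.28008 + (-0.02503) = 0.25505

0.255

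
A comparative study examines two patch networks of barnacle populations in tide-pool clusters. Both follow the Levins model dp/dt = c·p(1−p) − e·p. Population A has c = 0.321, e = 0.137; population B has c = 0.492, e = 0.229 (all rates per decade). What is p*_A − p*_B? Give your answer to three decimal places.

A: p*_A = 1 − 0.137/0.321 = 0.5732.
B: p*_B = 1 − 0.229/0.492 = 0.5346.
p*_A − p*_B = 0.5732 − 0.5346 = 0.0387.

0.039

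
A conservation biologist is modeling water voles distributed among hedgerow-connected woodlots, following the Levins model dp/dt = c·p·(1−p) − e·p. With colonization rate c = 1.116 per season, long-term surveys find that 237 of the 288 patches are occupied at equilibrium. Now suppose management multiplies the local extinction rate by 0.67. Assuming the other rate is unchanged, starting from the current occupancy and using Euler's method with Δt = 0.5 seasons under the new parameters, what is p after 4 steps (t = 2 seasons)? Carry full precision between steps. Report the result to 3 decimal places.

Observed p* = 237/288 = 0.82292.
Balance c(1−p*) = e gives e = 1.116×(1 − 0.82292) = 0.19763.
Starting from p₀ = 0.82292; update p ← p + (dp/dt)·Δt with the new parameters.
p: 0.82292 → 0.84975  (Δp = +0.02683)
p: 0.84975 → 0.86474  (Δp = +0.01499)
p: 0.86474 → 0.87275  (Δp = +0.00802)
p: 0.87275 → 0.87694  (Δp = +0.00419)

0.877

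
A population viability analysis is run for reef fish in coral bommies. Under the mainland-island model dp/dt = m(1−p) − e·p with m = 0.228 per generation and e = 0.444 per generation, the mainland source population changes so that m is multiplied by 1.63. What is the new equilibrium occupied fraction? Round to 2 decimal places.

Before: p* = 0.228/(0.228+0.444) = 0.3393.
After: m = 0.37164, e = 0.444; p* = 0.37164/0.8156 = 0.4556.

0.46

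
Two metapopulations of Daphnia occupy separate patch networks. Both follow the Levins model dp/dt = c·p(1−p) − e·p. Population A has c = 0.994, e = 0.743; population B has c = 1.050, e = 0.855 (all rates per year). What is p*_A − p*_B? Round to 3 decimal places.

A: p*_A = 1 − 0.743/0.994 = 0.2525.
B: p*_B = 1 − 0.855/1.050 = 0.1857.
p*_A − p*_B = 0.2525 − 0.1857 = 0.0668.

0.067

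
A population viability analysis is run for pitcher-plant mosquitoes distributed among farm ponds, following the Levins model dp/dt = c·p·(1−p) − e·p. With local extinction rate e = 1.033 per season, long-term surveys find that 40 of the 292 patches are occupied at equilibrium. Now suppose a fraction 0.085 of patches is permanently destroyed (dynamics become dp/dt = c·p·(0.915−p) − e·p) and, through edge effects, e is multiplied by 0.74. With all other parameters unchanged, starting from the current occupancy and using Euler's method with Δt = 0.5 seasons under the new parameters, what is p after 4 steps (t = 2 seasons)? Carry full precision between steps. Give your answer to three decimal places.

0.182

Observed p* = 40/292 = 0.13699.
Balance c(1−p*) = e gives c = e/(1 − 0.13699) = 1.033/0.86301 = 1.19697.
Starting from p₀ = 0.13699; update p ← p + (dp/dt)·Δt with the new parameters.
t = 0.5: p = 0.13699 + (+0.01143) = 0.14841
t = 1: p = 0.14841 + (+0.01137) = 0.15978
t = 1.5: p = 0.15978 + (+0.01115) = 0.17093
t = 2: p = 0.17093 + (+0.01079) = 0.18171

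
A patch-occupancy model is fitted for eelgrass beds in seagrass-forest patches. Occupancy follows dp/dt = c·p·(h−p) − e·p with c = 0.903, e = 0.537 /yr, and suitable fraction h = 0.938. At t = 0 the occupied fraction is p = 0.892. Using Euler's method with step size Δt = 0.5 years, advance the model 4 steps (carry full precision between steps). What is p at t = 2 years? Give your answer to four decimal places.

0.4735

Update rule: p ← p + [c·p·(h−p) − e·p]·Δt with Δt = 0.5.
t = 0.5: p = 0.89200 + (-0.22098) = 0.67102
t = 1: p = 0.67102 + (-0.09928) = 0.57174
t = 1.5: p = 0.57174 + (-0.05897) = 0.51277
t = 2: p = 0.51277 + (-0.03923) = 0.47354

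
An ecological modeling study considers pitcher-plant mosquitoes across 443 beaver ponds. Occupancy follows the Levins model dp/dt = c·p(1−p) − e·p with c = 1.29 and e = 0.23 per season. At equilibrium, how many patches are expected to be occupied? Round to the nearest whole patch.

364

p* = 1 − e/c = 1 − 0.23/1.29 = 0.8217.
Expected occupied patches = N × p* = 443 × 0.8217 = 364.02 ≈ 364.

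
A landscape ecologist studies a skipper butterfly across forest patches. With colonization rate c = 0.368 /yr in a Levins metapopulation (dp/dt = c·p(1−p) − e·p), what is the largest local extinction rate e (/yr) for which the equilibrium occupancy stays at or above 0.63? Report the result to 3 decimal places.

0.136

1 − e/c ≥ 0.63 ⇒ e ≤ c(1 − 0.63) = 0.368 × 0.3700.
e_max = 0.1362.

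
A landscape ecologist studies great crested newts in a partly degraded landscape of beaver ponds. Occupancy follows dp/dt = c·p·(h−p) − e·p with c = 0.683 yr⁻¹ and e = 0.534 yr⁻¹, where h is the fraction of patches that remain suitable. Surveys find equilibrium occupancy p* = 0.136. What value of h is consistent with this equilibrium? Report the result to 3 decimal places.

At equilibrium c(h−p*) = e, so h = p* + e/c.
h = 0.136 + 0.534/0.683 = 0.136 + 0.7818 = 0.9178.

0.918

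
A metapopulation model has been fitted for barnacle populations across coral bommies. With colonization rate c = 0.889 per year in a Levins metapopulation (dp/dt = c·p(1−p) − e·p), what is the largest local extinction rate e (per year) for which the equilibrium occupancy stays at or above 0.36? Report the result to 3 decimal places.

1 − e/c ≥ 0.36 ⇒ e ≤ c(1 − 0.36) = 0.889 × 0.6400.
e_max = 0.5690.

0.569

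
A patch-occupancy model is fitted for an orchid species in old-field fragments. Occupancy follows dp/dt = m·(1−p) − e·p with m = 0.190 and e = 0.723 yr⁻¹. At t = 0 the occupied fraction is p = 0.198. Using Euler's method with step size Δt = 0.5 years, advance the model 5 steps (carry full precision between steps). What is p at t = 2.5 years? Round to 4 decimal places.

Update rule: p ← p + [m·(1−p) − e·p]·Δt with Δt = 0.5.
p: 0.19800 → 0.20261  (Δp = +0.00461)
p: 0.20261 → 0.20512  (Δp = +0.00251)
p: 0.20512 → 0.20648  (Δp = +0.00136)
p: 0.20648 → 0.20722  (Δp = +0.00074)
p: 0.20722 → 0.20763  (Δp = +0.00040)

0.2076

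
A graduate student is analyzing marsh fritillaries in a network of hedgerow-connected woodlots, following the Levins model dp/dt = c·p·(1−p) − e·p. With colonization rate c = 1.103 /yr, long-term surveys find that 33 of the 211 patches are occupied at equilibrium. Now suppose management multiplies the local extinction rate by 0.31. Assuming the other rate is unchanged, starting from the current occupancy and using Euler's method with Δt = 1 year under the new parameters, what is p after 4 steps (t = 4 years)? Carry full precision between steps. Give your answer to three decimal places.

0.660

Observed p* = 33/211 = 0.15640.
Balance c(1−p*) = e gives e = 1.103×(1 − 0.15640) = 0.93049.
Starting from p₀ = 0.15640; update p ← p + (dp/dt)·Δt with the new parameters.
t = 1: p = 0.15640 + (+0.10041) = 0.25681
t = 2: p = 0.25681 + (+0.13644) = 0.39325
t = 3: p = 0.39325 + (+0.14975) = 0.54300
t = 4: p = 0.54300 + (+0.11708) = 0.66008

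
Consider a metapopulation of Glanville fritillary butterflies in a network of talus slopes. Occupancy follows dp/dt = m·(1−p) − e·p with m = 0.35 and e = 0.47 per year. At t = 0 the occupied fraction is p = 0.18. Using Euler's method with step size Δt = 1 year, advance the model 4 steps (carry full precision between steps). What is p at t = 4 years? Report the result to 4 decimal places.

Update rule: p ← p + [m·(1−p) − e·p]·Δt with Δt = 1.
step 1: Δp = +0.20240, p = 0.38240
step 2: Δp = +0.03643, p = 0.41883
step 3: Δp = +0.00656, p = 0.42539
step 4: Δp = +0.00118, p = 0.42657

0.4266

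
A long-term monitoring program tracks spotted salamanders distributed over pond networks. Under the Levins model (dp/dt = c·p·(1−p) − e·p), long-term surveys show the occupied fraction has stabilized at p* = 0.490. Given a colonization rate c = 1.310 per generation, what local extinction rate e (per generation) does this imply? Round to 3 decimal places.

At equilibrium c(1−p*) = e.
e = 1.310 × (1 − 0.490) = 1.310 × 0.5100 = 0.6681.

0.668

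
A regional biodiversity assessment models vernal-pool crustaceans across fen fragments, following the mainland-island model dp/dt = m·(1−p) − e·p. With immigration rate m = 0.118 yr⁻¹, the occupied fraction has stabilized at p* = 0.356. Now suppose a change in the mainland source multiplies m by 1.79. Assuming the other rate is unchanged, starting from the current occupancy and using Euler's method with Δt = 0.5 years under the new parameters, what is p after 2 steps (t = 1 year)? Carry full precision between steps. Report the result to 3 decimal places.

Balance m(1−p*) = e·p* gives e = m(1−p*)/p* = 0.118×0.64400/0.35600 = 0.21346.
Starting from p₀ = 0.35600; update p ← p + (dp/dt)·Δt with the new parameters.
t = 0.5: p = 0.35600 + (+0.03002) = 0.38602
t = 1: p = 0.38602 + (+0.02364) = 0.40966

0.410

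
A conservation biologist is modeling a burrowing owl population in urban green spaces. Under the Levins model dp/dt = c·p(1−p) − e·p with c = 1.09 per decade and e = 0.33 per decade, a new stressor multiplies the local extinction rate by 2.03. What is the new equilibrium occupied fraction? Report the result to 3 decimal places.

0.385

Before: p* = 1 − 0.33/1.09 = 0.6972.
After the change, c = 1.09, e = 0.6699, so p* = 1 − 0.6699/1.09 = 0.3854.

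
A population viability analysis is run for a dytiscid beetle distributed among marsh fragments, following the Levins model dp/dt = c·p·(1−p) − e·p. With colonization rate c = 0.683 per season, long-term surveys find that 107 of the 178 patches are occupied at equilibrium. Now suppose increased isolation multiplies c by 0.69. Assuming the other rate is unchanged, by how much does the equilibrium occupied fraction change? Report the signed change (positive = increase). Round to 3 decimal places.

Observed p* = 107/178 = 0.60112.
Balance c(1−p*) = e gives e = 0.683×(1 − 0.60112) = 0.27244.
New p* = 1 − e/c = 1 − 0.27244/0.47127 = 0.42190.
Δp* = 0.42190 − 0.60112 = -0.17922.

-0.179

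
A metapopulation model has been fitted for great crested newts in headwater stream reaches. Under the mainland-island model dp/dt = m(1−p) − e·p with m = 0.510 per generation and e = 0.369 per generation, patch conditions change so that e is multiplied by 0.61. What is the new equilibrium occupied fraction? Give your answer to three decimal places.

Before: p* = 0.510/(0.510+0.369) = 0.5802.
After: m = 0.51, e = 0.22509; p* = 0.51/0.7351 = 0.6938.

0.694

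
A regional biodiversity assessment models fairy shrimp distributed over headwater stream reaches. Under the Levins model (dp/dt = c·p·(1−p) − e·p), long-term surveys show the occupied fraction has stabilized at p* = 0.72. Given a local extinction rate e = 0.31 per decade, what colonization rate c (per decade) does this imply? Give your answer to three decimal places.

At equilibrium c(1−p*) = e, so c = e/(1−p*).
c = 0.31/(1 − 0.72) = 0.31/0.2800 = 1.1071.

1.107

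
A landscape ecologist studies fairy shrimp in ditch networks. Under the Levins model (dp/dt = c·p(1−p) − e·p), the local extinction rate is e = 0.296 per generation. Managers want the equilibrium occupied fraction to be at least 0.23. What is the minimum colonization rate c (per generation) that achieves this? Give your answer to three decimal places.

p* = 1 − e/c ≥ 0.23 requires e/c ≤ 0.7700, i.e. c ≥ e/0.7700.
c_min = 0.296/0.7700 = 0.3844.

0.384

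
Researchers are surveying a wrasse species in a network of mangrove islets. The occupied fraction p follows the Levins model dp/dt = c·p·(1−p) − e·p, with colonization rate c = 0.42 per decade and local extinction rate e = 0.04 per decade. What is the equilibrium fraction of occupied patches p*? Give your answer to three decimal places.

Setting dp/dt = 0 and dividing through by p* gives c·(1−p*) = e.
So p* = 1 − e/c = 1 − 0.04/0.42 = 1 − 0.0952 = 0.9048.

0.905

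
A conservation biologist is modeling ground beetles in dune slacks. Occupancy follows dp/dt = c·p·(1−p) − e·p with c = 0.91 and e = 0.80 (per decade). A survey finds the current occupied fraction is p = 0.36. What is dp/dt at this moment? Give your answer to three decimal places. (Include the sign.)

-0.078

Colonization term: c·p·(1−p) = 0.91×0.36×0.6400 = 0.20966.
Extinction term: e·p = 0.28800.
dp/dt = 0.20966 − 0.28800 = -0.07834.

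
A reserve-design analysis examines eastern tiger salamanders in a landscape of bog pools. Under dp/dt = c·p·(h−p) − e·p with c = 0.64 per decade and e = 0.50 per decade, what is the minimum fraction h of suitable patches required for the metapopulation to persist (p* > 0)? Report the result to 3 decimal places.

p* = h − e/c is positive only when h > e/c.
h_min = e/c = 0.50/0.64 = 0.7812.

0.781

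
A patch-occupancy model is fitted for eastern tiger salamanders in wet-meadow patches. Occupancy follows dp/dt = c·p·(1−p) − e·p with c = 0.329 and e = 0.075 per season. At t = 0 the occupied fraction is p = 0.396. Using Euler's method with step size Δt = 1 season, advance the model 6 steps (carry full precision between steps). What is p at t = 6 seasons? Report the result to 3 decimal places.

0.648

Update rule: p ← p + [c·p·(1−p) − e·p]·Δt with Δt = 1.
step 1: Δp = +0.04899, p = 0.44499
step 2: Δp = +0.04788, p = 0.49287
step 3: Δp = +0.04527, p = 0.53814
step 4: Δp = +0.04141, p = 0.57955
step 5: Δp = +0.03670, p = 0.61625
step 6: Δp = +0.03158, p = 0.64784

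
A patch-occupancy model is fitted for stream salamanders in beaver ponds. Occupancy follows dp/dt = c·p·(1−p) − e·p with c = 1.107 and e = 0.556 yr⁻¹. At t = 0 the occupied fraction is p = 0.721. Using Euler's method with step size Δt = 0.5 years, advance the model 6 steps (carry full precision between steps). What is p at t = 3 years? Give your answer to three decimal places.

0.518

Update rule: p ← p + [c·p·(1−p) − e·p]·Δt with Δt = 0.5.
p: 0.72100 → 0.63190  (Δp = -0.08910)
p: 0.63190 → 0.58498  (Δp = -0.04692)
p: 0.58498 → 0.55673  (Δp = -0.02825)
p: 0.55673 → 0.53855  (Δp = -0.01818)
p: 0.53855 → 0.52639  (Δp = -0.01217)
p: 0.52639 → 0.51804  (Δp = -0.00835)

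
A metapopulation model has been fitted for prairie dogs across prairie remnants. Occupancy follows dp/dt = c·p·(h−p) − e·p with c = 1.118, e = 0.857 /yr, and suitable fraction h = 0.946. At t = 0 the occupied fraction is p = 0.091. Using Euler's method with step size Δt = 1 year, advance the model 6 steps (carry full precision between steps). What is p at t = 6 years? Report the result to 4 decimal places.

Update rule: p ← p + [c·p·(h−p) − e·p]·Δt with Δt = 1.
t = 1: p = 0.09100 + (+0.00900) = 0.10000
t = 2: p = 0.10000 + (+0.00888) = 0.10888
t = 3: p = 0.10888 + (+0.00859) = 0.11747
t = 4: p = 0.11747 + (+0.00814) = 0.12561
t = 5: p = 0.12561 + (+0.00756) = 0.13317
t = 6: p = 0.13317 + (+0.00689) = 0.14006

0.1401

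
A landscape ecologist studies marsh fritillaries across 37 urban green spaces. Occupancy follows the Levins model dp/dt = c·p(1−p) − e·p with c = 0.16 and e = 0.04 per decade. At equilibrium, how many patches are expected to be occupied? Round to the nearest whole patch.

28

p* = 1 − e/c = 1 − 0.04/0.16 = 0.7500.
Expected occupied patches = N × p* = 37 × 0.7500 = 27.75 ≈ 28.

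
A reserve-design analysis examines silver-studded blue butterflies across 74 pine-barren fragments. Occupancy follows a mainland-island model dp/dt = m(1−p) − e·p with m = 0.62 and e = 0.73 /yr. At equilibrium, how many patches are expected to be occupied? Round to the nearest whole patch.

34

p* = m/(m+e) = 0.62/1.3500 = 0.4593.
Expected occupied patches = N × p* = 74 × 0.4593 = 33.99 ≈ 34.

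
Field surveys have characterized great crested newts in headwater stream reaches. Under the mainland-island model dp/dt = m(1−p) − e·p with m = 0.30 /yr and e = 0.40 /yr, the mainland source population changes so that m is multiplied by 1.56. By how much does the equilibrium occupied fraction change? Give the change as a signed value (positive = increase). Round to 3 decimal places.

Before: p* = 0.30/(0.30+0.40) = 0.4286.
After: m = 0.468, e = 0.4; p* = 0.468/0.8680 = 0.5392.
Δp* = 0.5392 − 0.4286 = +0.1106.

0.111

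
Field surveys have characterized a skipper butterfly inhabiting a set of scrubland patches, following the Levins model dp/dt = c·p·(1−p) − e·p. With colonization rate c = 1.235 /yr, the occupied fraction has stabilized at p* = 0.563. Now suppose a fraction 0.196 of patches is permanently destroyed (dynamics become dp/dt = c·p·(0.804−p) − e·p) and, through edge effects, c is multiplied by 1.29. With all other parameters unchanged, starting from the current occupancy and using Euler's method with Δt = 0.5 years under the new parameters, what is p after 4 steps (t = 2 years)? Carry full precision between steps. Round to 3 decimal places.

0.477

Balance c(1−p*) = e gives e = 1.235×(1 − 0.56300) = 0.53970.
Starting from p₀ = 0.56300; update p ← p + (dp/dt)·Δt with the new parameters.
t = 0.5: p = 0.56300 + (-0.04384) = 0.51916
t = 1: p = 0.51916 + (-0.02230) = 0.49686
t = 1.5: p = 0.49686 + (-0.01251) = 0.48435
t = 2: p = 0.48435 + (-0.00737) = 0.47697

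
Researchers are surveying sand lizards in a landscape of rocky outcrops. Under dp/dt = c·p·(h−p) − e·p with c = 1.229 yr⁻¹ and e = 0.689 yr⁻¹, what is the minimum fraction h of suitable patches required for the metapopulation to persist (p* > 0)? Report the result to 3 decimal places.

0.561

p* = h − e/c is positive only when h > e/c.
h_min = e/c = 0.689/1.229 = 0.5606.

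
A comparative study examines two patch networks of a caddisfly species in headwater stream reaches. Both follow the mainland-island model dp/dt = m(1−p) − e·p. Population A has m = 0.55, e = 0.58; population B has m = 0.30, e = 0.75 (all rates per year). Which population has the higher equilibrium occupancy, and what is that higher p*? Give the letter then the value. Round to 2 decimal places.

A: p*_A = m/(m+e) = 0.55/1.1300 = 0.4867.
B: p*_B = 0.30/1.0500 = 0.2857.
A is higher at 0.4867.

A, 0.49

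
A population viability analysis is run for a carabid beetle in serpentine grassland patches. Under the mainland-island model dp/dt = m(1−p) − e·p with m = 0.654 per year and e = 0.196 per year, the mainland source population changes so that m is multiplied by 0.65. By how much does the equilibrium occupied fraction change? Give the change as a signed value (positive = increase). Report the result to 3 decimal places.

Before: p* = 0.654/(0.654+0.196) = 0.7694.
After: m = 0.4251, e = 0.196; p* = 0.4251/0.6211 = 0.6844.
Δp* = 0.6844 − 0.7694 = -0.0850.

-0.085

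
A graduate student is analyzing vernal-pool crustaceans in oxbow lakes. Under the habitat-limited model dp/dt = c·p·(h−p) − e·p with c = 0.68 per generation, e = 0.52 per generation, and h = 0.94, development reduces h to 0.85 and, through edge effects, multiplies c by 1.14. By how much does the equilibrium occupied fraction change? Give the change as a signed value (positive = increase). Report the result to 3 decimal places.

0.004

Before: p* = h − e/c = 0.94 − 0.52/0.68 = 0.94 − 0.7647 = 0.1753.
After: c = 0.7752, e = 0.52, h = 0.85; p* = 0.85 − 0.52/0.7752 = 0.1792.
Δp* = 0.1792 − 0.1753 = +0.0039.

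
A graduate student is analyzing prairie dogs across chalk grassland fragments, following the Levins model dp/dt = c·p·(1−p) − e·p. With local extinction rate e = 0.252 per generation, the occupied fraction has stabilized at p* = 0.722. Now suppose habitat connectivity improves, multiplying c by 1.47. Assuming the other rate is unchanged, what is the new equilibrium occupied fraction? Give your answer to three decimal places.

Balance c(1−p*) = e gives c = e/(1 − 0.72200) = 0.252/0.27800 = 0.90647.
New p* = 1 − e/c = 1 − 0.25200/1.33251 = 0.81088.

0.811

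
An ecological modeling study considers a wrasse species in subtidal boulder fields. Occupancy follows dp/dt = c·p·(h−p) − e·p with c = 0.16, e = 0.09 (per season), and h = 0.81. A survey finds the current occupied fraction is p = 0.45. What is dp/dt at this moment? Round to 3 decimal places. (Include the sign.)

-0.015

Colonization term: c·p·(h−p) = 0.16×0.45×0.3600 = 0.02592.
Extinction term: e·p = 0.04050.
dp/dt = 0.02592 − 0.04050 = -0.01458.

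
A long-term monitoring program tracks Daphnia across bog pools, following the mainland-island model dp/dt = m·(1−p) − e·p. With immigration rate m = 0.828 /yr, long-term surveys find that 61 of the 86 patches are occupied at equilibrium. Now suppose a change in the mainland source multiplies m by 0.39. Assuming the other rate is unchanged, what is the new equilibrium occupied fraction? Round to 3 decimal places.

0.488

Observed p* = 61/86 = 0.70930.
Balance m(1−p*) = e·p* gives e = m(1−p*)/p* = 0.828×0.29070/0.70930 = 0.33935.
New p* = m/(m+e) = 0.32292/(0.32292+0.33935) = 0.48760.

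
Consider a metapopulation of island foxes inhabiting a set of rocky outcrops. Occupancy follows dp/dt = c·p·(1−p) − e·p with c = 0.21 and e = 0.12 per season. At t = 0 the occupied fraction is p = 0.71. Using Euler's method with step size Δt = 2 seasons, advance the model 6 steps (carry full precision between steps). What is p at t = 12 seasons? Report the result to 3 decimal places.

0.482

Update rule: p ← p + [c·p·(1−p) − e·p]·Δt with Δt = 2.
step 1: Δp = -0.08392, p = 0.62608
step 2: Δp = -0.05193, p = 0.57414
step 3: Δp = -0.03510, p = 0.53904
step 4: Δp = -0.02501, p = 0.51403
step 5: Δp = -0.01845, p = 0.49558
step 6: Δp = -0.01395, p = 0.48163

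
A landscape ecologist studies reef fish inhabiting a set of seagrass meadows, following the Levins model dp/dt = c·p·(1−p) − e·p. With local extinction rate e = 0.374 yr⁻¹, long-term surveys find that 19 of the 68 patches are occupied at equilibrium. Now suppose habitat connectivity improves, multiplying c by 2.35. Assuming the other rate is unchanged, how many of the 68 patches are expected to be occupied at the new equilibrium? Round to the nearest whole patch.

Observed p* = 19/68 = 0.27941.
Balance c(1−p*) = e gives c = e/(1 − 0.27941) = 0.374/0.72059 = 0.51902.
New p* = 1 − e/c = 1 − 0.37400/1.21970 = 0.69337.
Expected occupied = 68 × 0.69337 = 47.15 ≈ 47.

47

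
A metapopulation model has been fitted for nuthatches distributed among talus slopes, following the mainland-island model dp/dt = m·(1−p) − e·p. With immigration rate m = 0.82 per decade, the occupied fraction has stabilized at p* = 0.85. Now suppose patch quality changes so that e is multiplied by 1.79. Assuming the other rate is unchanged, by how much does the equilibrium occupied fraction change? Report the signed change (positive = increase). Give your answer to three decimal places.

-0.090

Balance m(1−p*) = e·p* gives e = m(1−p*)/p* = 0.82×0.15000/0.85000 = 0.14471.
New p* = m/(m+e) = 0.82000/(0.82000+0.25903) = 0.75994.
Δp* = 0.75994 − 0.85000 = -0.09006.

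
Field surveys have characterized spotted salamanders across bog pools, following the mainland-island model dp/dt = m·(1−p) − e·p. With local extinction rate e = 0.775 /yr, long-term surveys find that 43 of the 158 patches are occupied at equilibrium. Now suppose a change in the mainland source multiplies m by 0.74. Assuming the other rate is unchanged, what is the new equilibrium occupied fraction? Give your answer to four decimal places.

Observed p* = 43/158 = 0.27215.
Balance m(1−p*) = e·p* gives m = e·p*/(1−p*) = 0.775×0.27215/0.72785 = 0.28978.
New p* = m/(m+e) = 0.21444/(0.21444+0.77500) = 0.21673.

0.2167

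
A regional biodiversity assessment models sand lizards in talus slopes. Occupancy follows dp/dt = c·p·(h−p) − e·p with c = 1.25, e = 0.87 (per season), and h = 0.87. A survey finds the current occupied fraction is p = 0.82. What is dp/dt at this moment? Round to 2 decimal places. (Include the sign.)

-0.66

Colonization term: c·p·(h−p) = 1.25×0.82×0.0500 = 0.05125.
Extinction term: e·p = 0.71340.
dp/dt = 0.05125 − 0.71340 = -0.66215.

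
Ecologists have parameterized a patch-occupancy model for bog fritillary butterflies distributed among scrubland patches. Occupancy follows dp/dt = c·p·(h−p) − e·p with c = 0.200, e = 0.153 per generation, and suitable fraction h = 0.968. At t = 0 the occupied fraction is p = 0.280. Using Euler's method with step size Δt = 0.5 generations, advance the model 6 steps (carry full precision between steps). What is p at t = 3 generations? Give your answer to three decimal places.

0.268

Update rule: p ← p + [c·p·(h−p) − e·p]·Δt with Δt = 0.5.
step 1: Δp = -0.00216, p = 0.27784
step 2: Δp = -0.00208, p = 0.27576
step 3: Δp = -0.00201, p = 0.27376
step 4: Δp = -0.00194, p = 0.27182
step 5: Δp = -0.00187, p = 0.26995
step 6: Δp = -0.00181, p = 0.26814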